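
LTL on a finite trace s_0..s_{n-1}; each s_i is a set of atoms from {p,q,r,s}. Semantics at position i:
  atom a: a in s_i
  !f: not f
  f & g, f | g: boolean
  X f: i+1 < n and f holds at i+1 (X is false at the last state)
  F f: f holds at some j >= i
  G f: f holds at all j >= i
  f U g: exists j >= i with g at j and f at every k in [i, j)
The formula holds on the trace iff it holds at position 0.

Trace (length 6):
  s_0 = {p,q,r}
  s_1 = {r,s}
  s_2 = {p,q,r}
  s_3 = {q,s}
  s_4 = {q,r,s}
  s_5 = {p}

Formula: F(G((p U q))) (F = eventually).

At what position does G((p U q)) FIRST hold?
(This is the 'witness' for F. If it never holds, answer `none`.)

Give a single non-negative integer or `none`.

s_0={p,q,r}: G((p U q))=False (p U q)=True p=True q=True
s_1={r,s}: G((p U q))=False (p U q)=False p=False q=False
s_2={p,q,r}: G((p U q))=False (p U q)=True p=True q=True
s_3={q,s}: G((p U q))=False (p U q)=True p=False q=True
s_4={q,r,s}: G((p U q))=False (p U q)=True p=False q=True
s_5={p}: G((p U q))=False (p U q)=False p=True q=False
F(G((p U q))) does not hold (no witness exists).

Answer: none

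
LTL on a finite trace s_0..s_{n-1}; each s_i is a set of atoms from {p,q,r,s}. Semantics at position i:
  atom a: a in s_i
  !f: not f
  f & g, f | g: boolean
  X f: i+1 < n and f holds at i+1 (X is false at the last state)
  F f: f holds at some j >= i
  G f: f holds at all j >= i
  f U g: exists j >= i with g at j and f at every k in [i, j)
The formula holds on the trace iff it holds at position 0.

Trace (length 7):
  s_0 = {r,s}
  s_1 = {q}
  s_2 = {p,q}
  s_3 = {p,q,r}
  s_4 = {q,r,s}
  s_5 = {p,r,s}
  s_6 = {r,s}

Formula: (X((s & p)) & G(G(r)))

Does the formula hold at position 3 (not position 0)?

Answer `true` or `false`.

Answer: false

Derivation:
s_0={r,s}: (X((s & p)) & G(G(r)))=False X((s & p))=False (s & p)=False s=True p=False G(G(r))=False G(r)=False r=True
s_1={q}: (X((s & p)) & G(G(r)))=False X((s & p))=False (s & p)=False s=False p=False G(G(r))=False G(r)=False r=False
s_2={p,q}: (X((s & p)) & G(G(r)))=False X((s & p))=False (s & p)=False s=False p=True G(G(r))=False G(r)=False r=False
s_3={p,q,r}: (X((s & p)) & G(G(r)))=False X((s & p))=False (s & p)=False s=False p=True G(G(r))=True G(r)=True r=True
s_4={q,r,s}: (X((s & p)) & G(G(r)))=True X((s & p))=True (s & p)=False s=True p=False G(G(r))=True G(r)=True r=True
s_5={p,r,s}: (X((s & p)) & G(G(r)))=False X((s & p))=False (s & p)=True s=True p=True G(G(r))=True G(r)=True r=True
s_6={r,s}: (X((s & p)) & G(G(r)))=False X((s & p))=False (s & p)=False s=True p=False G(G(r))=True G(r)=True r=True
Evaluating at position 3: result = False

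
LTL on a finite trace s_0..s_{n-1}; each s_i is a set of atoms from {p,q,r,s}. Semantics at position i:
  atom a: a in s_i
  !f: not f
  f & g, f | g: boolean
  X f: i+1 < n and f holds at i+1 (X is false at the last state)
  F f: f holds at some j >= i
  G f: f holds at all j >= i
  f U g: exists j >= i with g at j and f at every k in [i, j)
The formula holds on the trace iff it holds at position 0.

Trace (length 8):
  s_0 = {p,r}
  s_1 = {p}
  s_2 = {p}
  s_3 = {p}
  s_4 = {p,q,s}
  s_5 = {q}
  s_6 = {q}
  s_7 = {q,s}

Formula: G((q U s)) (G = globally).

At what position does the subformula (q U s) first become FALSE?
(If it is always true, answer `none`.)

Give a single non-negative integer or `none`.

s_0={p,r}: (q U s)=False q=False s=False
s_1={p}: (q U s)=False q=False s=False
s_2={p}: (q U s)=False q=False s=False
s_3={p}: (q U s)=False q=False s=False
s_4={p,q,s}: (q U s)=True q=True s=True
s_5={q}: (q U s)=True q=True s=False
s_6={q}: (q U s)=True q=True s=False
s_7={q,s}: (q U s)=True q=True s=True
G((q U s)) holds globally = False
First violation at position 0.

Answer: 0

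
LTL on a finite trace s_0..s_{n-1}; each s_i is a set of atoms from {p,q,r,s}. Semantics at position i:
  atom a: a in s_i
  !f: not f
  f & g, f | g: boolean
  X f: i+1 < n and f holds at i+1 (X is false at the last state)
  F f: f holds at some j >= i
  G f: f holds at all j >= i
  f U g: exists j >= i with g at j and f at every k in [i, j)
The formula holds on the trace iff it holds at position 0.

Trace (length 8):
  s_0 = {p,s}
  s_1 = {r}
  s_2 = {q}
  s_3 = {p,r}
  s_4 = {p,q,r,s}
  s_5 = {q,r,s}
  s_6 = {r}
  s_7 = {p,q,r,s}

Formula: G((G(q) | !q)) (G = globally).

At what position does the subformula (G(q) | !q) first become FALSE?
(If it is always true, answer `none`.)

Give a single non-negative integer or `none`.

s_0={p,s}: (G(q) | !q)=True G(q)=False q=False !q=True
s_1={r}: (G(q) | !q)=True G(q)=False q=False !q=True
s_2={q}: (G(q) | !q)=False G(q)=False q=True !q=False
s_3={p,r}: (G(q) | !q)=True G(q)=False q=False !q=True
s_4={p,q,r,s}: (G(q) | !q)=False G(q)=False q=True !q=False
s_5={q,r,s}: (G(q) | !q)=False G(q)=False q=True !q=False
s_6={r}: (G(q) | !q)=True G(q)=False q=False !q=True
s_7={p,q,r,s}: (G(q) | !q)=True G(q)=True q=True !q=False
G((G(q) | !q)) holds globally = False
First violation at position 2.

Answer: 2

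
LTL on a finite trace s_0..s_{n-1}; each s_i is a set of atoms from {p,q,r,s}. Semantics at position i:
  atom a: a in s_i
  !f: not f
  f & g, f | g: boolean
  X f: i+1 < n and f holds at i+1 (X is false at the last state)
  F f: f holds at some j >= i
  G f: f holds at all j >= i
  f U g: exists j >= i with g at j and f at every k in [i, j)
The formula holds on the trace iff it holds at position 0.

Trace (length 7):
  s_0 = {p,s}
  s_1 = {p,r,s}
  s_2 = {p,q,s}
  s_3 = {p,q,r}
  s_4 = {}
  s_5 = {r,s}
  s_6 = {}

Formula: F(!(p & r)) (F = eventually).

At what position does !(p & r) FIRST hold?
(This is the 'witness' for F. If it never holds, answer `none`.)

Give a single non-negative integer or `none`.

s_0={p,s}: !(p & r)=True (p & r)=False p=True r=False
s_1={p,r,s}: !(p & r)=False (p & r)=True p=True r=True
s_2={p,q,s}: !(p & r)=True (p & r)=False p=True r=False
s_3={p,q,r}: !(p & r)=False (p & r)=True p=True r=True
s_4={}: !(p & r)=True (p & r)=False p=False r=False
s_5={r,s}: !(p & r)=True (p & r)=False p=False r=True
s_6={}: !(p & r)=True (p & r)=False p=False r=False
F(!(p & r)) holds; first witness at position 0.

Answer: 0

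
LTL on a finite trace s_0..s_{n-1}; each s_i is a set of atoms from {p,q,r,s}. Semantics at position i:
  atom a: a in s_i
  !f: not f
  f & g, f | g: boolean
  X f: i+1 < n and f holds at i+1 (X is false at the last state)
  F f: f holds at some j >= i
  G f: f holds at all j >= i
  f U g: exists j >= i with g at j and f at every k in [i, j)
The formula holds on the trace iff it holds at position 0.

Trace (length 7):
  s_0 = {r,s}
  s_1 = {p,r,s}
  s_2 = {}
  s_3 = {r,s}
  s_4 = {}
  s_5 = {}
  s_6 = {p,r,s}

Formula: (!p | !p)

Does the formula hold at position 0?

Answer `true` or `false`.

Answer: true

Derivation:
s_0={r,s}: (!p | !p)=True !p=True p=False
s_1={p,r,s}: (!p | !p)=False !p=False p=True
s_2={}: (!p | !p)=True !p=True p=False
s_3={r,s}: (!p | !p)=True !p=True p=False
s_4={}: (!p | !p)=True !p=True p=False
s_5={}: (!p | !p)=True !p=True p=False
s_6={p,r,s}: (!p | !p)=False !p=False p=True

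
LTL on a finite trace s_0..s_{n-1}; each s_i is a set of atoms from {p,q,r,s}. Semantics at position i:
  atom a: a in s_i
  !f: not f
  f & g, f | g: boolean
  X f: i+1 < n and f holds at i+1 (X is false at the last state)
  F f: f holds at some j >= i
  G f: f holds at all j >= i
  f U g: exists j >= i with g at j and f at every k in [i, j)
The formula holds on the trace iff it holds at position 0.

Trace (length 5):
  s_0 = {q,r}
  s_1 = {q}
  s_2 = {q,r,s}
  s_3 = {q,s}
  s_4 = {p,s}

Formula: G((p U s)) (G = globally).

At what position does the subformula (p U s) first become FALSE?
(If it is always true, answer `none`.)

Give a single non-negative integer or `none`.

s_0={q,r}: (p U s)=False p=False s=False
s_1={q}: (p U s)=False p=False s=False
s_2={q,r,s}: (p U s)=True p=False s=True
s_3={q,s}: (p U s)=True p=False s=True
s_4={p,s}: (p U s)=True p=True s=True
G((p U s)) holds globally = False
First violation at position 0.

Answer: 0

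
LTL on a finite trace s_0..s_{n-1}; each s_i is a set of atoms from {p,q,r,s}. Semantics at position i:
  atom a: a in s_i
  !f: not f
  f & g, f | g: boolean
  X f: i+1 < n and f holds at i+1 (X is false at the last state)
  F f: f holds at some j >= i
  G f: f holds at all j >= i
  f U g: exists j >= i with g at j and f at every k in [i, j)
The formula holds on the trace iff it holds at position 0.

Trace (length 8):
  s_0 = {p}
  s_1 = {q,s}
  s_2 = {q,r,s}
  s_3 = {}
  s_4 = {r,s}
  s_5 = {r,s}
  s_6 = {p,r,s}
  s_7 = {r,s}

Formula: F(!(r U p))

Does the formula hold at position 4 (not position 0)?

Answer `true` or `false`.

Answer: true

Derivation:
s_0={p}: F(!(r U p))=True !(r U p)=False (r U p)=True r=False p=True
s_1={q,s}: F(!(r U p))=True !(r U p)=True (r U p)=False r=False p=False
s_2={q,r,s}: F(!(r U p))=True !(r U p)=True (r U p)=False r=True p=False
s_3={}: F(!(r U p))=True !(r U p)=True (r U p)=False r=False p=False
s_4={r,s}: F(!(r U p))=True !(r U p)=False (r U p)=True r=True p=False
s_5={r,s}: F(!(r U p))=True !(r U p)=False (r U p)=True r=True p=False
s_6={p,r,s}: F(!(r U p))=True !(r U p)=False (r U p)=True r=True p=True
s_7={r,s}: F(!(r U p))=True !(r U p)=True (r U p)=False r=True p=False
Evaluating at position 4: result = True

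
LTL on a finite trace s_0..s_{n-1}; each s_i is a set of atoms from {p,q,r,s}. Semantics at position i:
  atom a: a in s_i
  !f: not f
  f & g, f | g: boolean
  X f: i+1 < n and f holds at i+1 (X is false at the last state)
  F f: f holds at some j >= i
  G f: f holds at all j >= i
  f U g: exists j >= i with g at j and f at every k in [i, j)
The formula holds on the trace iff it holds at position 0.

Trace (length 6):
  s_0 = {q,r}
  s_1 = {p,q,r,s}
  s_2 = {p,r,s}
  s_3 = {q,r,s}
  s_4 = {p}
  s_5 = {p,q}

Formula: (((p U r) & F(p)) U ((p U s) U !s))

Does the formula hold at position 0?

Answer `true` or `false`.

s_0={q,r}: (((p U r) & F(p)) U ((p U s) U !s))=True ((p U r) & F(p))=True (p U r)=True p=False r=True F(p)=True ((p U s) U !s)=True (p U s)=False s=False !s=True
s_1={p,q,r,s}: (((p U r) & F(p)) U ((p U s) U !s))=True ((p U r) & F(p))=True (p U r)=True p=True r=True F(p)=True ((p U s) U !s)=True (p U s)=True s=True !s=False
s_2={p,r,s}: (((p U r) & F(p)) U ((p U s) U !s))=True ((p U r) & F(p))=True (p U r)=True p=True r=True F(p)=True ((p U s) U !s)=True (p U s)=True s=True !s=False
s_3={q,r,s}: (((p U r) & F(p)) U ((p U s) U !s))=True ((p U r) & F(p))=True (p U r)=True p=False r=True F(p)=True ((p U s) U !s)=True (p U s)=True s=True !s=False
s_4={p}: (((p U r) & F(p)) U ((p U s) U !s))=True ((p U r) & F(p))=False (p U r)=False p=True r=False F(p)=True ((p U s) U !s)=True (p U s)=False s=False !s=True
s_5={p,q}: (((p U r) & F(p)) U ((p U s) U !s))=True ((p U r) & F(p))=False (p U r)=False p=True r=False F(p)=True ((p U s) U !s)=True (p U s)=False s=False !s=True

Answer: true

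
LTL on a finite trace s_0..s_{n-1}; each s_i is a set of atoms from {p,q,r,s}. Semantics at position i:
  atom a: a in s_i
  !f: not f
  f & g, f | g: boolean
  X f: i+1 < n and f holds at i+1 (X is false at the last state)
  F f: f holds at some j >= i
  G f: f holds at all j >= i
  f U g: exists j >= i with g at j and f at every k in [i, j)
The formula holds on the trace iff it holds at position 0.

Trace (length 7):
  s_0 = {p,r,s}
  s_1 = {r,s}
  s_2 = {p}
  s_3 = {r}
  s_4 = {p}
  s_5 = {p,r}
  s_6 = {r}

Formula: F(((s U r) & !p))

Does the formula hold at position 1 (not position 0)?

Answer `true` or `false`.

Answer: true

Derivation:
s_0={p,r,s}: F(((s U r) & !p))=True ((s U r) & !p)=False (s U r)=True s=True r=True !p=False p=True
s_1={r,s}: F(((s U r) & !p))=True ((s U r) & !p)=True (s U r)=True s=True r=True !p=True p=False
s_2={p}: F(((s U r) & !p))=True ((s U r) & !p)=False (s U r)=False s=False r=False !p=False p=True
s_3={r}: F(((s U r) & !p))=True ((s U r) & !p)=True (s U r)=True s=False r=True !p=True p=False
s_4={p}: F(((s U r) & !p))=True ((s U r) & !p)=False (s U r)=False s=False r=False !p=False p=True
s_5={p,r}: F(((s U r) & !p))=True ((s U r) & !p)=False (s U r)=True s=False r=True !p=False p=True
s_6={r}: F(((s U r) & !p))=True ((s U r) & !p)=True (s U r)=True s=False r=True !p=True p=False
Evaluating at position 1: result = True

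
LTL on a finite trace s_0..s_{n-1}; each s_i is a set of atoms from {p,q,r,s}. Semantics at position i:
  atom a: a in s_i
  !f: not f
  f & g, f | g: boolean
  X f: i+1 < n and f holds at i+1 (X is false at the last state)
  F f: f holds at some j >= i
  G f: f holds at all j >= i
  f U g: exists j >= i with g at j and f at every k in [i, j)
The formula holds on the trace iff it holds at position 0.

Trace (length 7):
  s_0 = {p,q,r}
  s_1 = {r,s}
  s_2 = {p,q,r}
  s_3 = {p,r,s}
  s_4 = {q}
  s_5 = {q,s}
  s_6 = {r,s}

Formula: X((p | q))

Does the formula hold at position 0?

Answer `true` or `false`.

Answer: false

Derivation:
s_0={p,q,r}: X((p | q))=False (p | q)=True p=True q=True
s_1={r,s}: X((p | q))=True (p | q)=False p=False q=False
s_2={p,q,r}: X((p | q))=True (p | q)=True p=True q=True
s_3={p,r,s}: X((p | q))=True (p | q)=True p=True q=False
s_4={q}: X((p | q))=True (p | q)=True p=False q=True
s_5={q,s}: X((p | q))=False (p | q)=True p=False q=True
s_6={r,s}: X((p | q))=False (p | q)=False p=False q=False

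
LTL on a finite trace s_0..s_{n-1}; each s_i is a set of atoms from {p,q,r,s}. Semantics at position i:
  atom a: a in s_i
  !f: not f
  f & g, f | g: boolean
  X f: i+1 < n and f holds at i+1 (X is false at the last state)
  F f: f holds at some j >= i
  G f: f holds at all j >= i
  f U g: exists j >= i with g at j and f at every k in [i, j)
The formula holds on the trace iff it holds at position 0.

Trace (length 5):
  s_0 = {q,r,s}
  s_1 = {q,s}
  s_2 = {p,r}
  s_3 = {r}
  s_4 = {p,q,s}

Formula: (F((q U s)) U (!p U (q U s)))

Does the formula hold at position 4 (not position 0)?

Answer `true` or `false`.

Answer: true

Derivation:
s_0={q,r,s}: (F((q U s)) U (!p U (q U s)))=True F((q U s))=True (q U s)=True q=True s=True (!p U (q U s))=True !p=True p=False
s_1={q,s}: (F((q U s)) U (!p U (q U s)))=True F((q U s))=True (q U s)=True q=True s=True (!p U (q U s))=True !p=True p=False
s_2={p,r}: (F((q U s)) U (!p U (q U s)))=True F((q U s))=True (q U s)=False q=False s=False (!p U (q U s))=False !p=False p=True
s_3={r}: (F((q U s)) U (!p U (q U s)))=True F((q U s))=True (q U s)=False q=False s=False (!p U (q U s))=True !p=True p=False
s_4={p,q,s}: (F((q U s)) U (!p U (q U s)))=True F((q U s))=True (q U s)=True q=True s=True (!p U (q U s))=True !p=False p=True
Evaluating at position 4: result = True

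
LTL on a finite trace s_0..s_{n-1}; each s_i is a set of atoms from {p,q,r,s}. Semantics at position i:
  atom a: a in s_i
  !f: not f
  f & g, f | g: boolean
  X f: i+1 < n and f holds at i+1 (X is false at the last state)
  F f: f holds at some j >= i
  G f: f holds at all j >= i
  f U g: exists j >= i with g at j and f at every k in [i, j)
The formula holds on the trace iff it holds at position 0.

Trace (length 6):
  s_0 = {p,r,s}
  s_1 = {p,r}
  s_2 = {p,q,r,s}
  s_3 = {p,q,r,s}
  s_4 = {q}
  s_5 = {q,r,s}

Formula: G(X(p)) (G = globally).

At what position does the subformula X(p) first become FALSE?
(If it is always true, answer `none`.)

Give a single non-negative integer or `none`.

s_0={p,r,s}: X(p)=True p=True
s_1={p,r}: X(p)=True p=True
s_2={p,q,r,s}: X(p)=True p=True
s_3={p,q,r,s}: X(p)=False p=True
s_4={q}: X(p)=False p=False
s_5={q,r,s}: X(p)=False p=False
G(X(p)) holds globally = False
First violation at position 3.

Answer: 3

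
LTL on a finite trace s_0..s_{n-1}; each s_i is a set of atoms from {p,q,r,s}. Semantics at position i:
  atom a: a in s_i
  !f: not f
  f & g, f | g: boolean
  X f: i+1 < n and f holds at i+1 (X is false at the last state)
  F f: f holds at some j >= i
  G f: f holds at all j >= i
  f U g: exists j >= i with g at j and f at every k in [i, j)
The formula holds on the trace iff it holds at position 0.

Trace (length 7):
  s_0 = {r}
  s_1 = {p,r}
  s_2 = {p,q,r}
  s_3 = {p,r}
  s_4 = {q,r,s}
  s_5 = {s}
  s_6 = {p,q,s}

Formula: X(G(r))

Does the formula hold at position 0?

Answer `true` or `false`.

Answer: false

Derivation:
s_0={r}: X(G(r))=False G(r)=False r=True
s_1={p,r}: X(G(r))=False G(r)=False r=True
s_2={p,q,r}: X(G(r))=False G(r)=False r=True
s_3={p,r}: X(G(r))=False G(r)=False r=True
s_4={q,r,s}: X(G(r))=False G(r)=False r=True
s_5={s}: X(G(r))=False G(r)=False r=False
s_6={p,q,s}: X(G(r))=False G(r)=False r=False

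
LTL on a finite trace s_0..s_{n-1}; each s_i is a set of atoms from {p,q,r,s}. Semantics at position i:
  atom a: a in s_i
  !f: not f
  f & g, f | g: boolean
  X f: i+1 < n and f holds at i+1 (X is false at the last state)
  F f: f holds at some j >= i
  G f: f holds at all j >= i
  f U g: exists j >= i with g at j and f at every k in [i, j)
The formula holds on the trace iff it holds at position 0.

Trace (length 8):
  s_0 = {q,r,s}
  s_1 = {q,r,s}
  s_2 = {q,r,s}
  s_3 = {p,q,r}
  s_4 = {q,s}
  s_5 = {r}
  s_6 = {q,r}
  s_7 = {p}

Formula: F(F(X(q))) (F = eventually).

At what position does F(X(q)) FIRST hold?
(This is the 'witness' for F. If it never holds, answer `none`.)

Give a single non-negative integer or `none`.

s_0={q,r,s}: F(X(q))=True X(q)=True q=True
s_1={q,r,s}: F(X(q))=True X(q)=True q=True
s_2={q,r,s}: F(X(q))=True X(q)=True q=True
s_3={p,q,r}: F(X(q))=True X(q)=True q=True
s_4={q,s}: F(X(q))=True X(q)=False q=True
s_5={r}: F(X(q))=True X(q)=True q=False
s_6={q,r}: F(X(q))=False X(q)=False q=True
s_7={p}: F(X(q))=False X(q)=False q=False
F(F(X(q))) holds; first witness at position 0.

Answer: 0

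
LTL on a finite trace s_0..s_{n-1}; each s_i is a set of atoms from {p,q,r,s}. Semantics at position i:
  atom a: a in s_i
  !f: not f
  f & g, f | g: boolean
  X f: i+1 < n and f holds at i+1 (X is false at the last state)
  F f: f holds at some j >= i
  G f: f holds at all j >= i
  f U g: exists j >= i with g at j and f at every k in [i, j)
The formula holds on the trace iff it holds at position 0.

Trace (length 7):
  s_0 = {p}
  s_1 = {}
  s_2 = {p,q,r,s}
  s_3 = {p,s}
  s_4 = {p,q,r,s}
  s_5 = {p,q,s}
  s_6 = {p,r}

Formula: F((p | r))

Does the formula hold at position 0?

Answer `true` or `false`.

Answer: true

Derivation:
s_0={p}: F((p | r))=True (p | r)=True p=True r=False
s_1={}: F((p | r))=True (p | r)=False p=False r=False
s_2={p,q,r,s}: F((p | r))=True (p | r)=True p=True r=True
s_3={p,s}: F((p | r))=True (p | r)=True p=True r=False
s_4={p,q,r,s}: F((p | r))=True (p | r)=True p=True r=True
s_5={p,q,s}: F((p | r))=True (p | r)=True p=True r=False
s_6={p,r}: F((p | r))=True (p | r)=True p=True r=True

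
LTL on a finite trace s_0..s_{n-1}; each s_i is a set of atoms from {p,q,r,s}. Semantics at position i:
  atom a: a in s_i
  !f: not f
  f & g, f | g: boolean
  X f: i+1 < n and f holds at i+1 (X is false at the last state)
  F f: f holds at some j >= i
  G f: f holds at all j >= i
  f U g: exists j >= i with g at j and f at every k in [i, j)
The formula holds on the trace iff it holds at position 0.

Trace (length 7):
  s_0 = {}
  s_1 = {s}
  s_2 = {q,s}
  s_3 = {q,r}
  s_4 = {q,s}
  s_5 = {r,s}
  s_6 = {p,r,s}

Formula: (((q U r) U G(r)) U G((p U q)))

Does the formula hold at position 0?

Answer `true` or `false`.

Answer: false

Derivation:
s_0={}: (((q U r) U G(r)) U G((p U q)))=False ((q U r) U G(r))=False (q U r)=False q=False r=False G(r)=False G((p U q))=False (p U q)=False p=False
s_1={s}: (((q U r) U G(r)) U G((p U q)))=False ((q U r) U G(r))=False (q U r)=False q=False r=False G(r)=False G((p U q))=False (p U q)=False p=False
s_2={q,s}: (((q U r) U G(r)) U G((p U q)))=False ((q U r) U G(r))=True (q U r)=True q=True r=False G(r)=False G((p U q))=False (p U q)=True p=False
s_3={q,r}: (((q U r) U G(r)) U G((p U q)))=False ((q U r) U G(r))=True (q U r)=True q=True r=True G(r)=False G((p U q))=False (p U q)=True p=False
s_4={q,s}: (((q U r) U G(r)) U G((p U q)))=False ((q U r) U G(r))=True (q U r)=True q=True r=False G(r)=False G((p U q))=False (p U q)=True p=False
s_5={r,s}: (((q U r) U G(r)) U G((p U q)))=False ((q U r) U G(r))=True (q U r)=True q=False r=True G(r)=True G((p U q))=False (p U q)=False p=False
s_6={p,r,s}: (((q U r) U G(r)) U G((p U q)))=False ((q U r) U G(r))=True (q U r)=True q=False r=True G(r)=True G((p U q))=False (p U q)=False p=True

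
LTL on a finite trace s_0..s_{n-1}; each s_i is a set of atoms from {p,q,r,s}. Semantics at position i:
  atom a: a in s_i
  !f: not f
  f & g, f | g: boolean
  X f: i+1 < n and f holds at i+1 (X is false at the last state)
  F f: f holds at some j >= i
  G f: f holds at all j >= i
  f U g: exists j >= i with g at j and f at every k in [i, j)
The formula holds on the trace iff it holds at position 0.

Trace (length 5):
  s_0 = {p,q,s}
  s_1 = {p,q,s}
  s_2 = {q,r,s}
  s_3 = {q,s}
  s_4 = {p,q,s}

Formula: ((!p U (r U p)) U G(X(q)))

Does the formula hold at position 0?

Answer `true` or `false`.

Answer: false

Derivation:
s_0={p,q,s}: ((!p U (r U p)) U G(X(q)))=False (!p U (r U p))=True !p=False p=True (r U p)=True r=False G(X(q))=False X(q)=True q=True
s_1={p,q,s}: ((!p U (r U p)) U G(X(q)))=False (!p U (r U p))=True !p=False p=True (r U p)=True r=False G(X(q))=False X(q)=True q=True
s_2={q,r,s}: ((!p U (r U p)) U G(X(q)))=False (!p U (r U p))=True !p=True p=False (r U p)=False r=True G(X(q))=False X(q)=True q=True
s_3={q,s}: ((!p U (r U p)) U G(X(q)))=False (!p U (r U p))=True !p=True p=False (r U p)=False r=False G(X(q))=False X(q)=True q=True
s_4={p,q,s}: ((!p U (r U p)) U G(X(q)))=False (!p U (r U p))=True !p=False p=True (r U p)=True r=False G(X(q))=False X(q)=False q=True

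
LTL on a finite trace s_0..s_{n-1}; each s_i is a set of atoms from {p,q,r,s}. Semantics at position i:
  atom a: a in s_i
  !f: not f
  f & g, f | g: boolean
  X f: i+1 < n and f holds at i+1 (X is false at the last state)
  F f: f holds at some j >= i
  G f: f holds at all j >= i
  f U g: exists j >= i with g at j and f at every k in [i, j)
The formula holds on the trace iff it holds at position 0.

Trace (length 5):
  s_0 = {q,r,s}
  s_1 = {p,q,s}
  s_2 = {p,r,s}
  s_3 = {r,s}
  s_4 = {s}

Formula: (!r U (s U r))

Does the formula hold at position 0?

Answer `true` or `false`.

Answer: true

Derivation:
s_0={q,r,s}: (!r U (s U r))=True !r=False r=True (s U r)=True s=True
s_1={p,q,s}: (!r U (s U r))=True !r=True r=False (s U r)=True s=True
s_2={p,r,s}: (!r U (s U r))=True !r=False r=True (s U r)=True s=True
s_3={r,s}: (!r U (s U r))=True !r=False r=True (s U r)=True s=True
s_4={s}: (!r U (s U r))=False !r=True r=False (s U r)=False s=True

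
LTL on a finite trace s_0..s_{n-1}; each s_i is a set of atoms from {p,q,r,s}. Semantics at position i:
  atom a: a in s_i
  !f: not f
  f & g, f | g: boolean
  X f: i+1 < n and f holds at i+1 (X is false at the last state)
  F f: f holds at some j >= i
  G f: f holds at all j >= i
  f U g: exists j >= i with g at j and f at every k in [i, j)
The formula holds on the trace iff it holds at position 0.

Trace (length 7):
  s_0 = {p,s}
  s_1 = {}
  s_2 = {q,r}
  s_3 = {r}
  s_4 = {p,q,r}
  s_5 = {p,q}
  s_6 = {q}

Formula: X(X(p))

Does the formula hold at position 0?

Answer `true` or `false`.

s_0={p,s}: X(X(p))=False X(p)=False p=True
s_1={}: X(X(p))=False X(p)=False p=False
s_2={q,r}: X(X(p))=True X(p)=False p=False
s_3={r}: X(X(p))=True X(p)=True p=False
s_4={p,q,r}: X(X(p))=False X(p)=True p=True
s_5={p,q}: X(X(p))=False X(p)=False p=True
s_6={q}: X(X(p))=False X(p)=False p=False

Answer: false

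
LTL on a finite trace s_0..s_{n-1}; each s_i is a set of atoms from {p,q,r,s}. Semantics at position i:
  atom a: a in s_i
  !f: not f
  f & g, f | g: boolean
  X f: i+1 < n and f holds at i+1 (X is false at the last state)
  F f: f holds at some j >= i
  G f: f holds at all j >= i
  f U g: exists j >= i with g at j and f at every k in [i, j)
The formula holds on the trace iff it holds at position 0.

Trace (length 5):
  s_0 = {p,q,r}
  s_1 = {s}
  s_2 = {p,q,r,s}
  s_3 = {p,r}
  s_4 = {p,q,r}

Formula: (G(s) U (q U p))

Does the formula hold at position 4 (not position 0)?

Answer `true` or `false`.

Answer: true

Derivation:
s_0={p,q,r}: (G(s) U (q U p))=True G(s)=False s=False (q U p)=True q=True p=True
s_1={s}: (G(s) U (q U p))=False G(s)=False s=True (q U p)=False q=False p=False
s_2={p,q,r,s}: (G(s) U (q U p))=True G(s)=False s=True (q U p)=True q=True p=True
s_3={p,r}: (G(s) U (q U p))=True G(s)=False s=False (q U p)=True q=False p=True
s_4={p,q,r}: (G(s) U (q U p))=True G(s)=False s=False (q U p)=True q=True p=True
Evaluating at position 4: result = True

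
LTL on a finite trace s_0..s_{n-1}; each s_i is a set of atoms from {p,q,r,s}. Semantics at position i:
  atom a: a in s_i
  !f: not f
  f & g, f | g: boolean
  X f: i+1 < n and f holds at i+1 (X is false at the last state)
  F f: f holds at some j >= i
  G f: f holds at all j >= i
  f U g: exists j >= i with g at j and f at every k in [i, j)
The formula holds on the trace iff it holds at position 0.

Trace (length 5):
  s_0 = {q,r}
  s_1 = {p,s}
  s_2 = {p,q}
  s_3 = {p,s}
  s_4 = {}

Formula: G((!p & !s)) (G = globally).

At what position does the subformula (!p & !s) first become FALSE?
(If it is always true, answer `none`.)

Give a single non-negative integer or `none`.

Answer: 1

Derivation:
s_0={q,r}: (!p & !s)=True !p=True p=False !s=True s=False
s_1={p,s}: (!p & !s)=False !p=False p=True !s=False s=True
s_2={p,q}: (!p & !s)=False !p=False p=True !s=True s=False
s_3={p,s}: (!p & !s)=False !p=False p=True !s=False s=True
s_4={}: (!p & !s)=True !p=True p=False !s=True s=False
G((!p & !s)) holds globally = False
First violation at position 1.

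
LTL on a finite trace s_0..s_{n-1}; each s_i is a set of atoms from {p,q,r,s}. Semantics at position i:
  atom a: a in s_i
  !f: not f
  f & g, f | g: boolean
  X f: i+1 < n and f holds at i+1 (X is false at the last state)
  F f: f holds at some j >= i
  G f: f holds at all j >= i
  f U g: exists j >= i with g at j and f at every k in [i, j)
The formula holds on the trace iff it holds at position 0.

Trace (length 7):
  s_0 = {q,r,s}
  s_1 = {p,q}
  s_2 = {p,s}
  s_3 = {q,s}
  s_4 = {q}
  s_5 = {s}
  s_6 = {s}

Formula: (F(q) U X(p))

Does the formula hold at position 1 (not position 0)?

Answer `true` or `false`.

s_0={q,r,s}: (F(q) U X(p))=True F(q)=True q=True X(p)=True p=False
s_1={p,q}: (F(q) U X(p))=True F(q)=True q=True X(p)=True p=True
s_2={p,s}: (F(q) U X(p))=False F(q)=True q=False X(p)=False p=True
s_3={q,s}: (F(q) U X(p))=False F(q)=True q=True X(p)=False p=False
s_4={q}: (F(q) U X(p))=False F(q)=True q=True X(p)=False p=False
s_5={s}: (F(q) U X(p))=False F(q)=False q=False X(p)=False p=False
s_6={s}: (F(q) U X(p))=False F(q)=False q=False X(p)=False p=False
Evaluating at position 1: result = True

Answer: true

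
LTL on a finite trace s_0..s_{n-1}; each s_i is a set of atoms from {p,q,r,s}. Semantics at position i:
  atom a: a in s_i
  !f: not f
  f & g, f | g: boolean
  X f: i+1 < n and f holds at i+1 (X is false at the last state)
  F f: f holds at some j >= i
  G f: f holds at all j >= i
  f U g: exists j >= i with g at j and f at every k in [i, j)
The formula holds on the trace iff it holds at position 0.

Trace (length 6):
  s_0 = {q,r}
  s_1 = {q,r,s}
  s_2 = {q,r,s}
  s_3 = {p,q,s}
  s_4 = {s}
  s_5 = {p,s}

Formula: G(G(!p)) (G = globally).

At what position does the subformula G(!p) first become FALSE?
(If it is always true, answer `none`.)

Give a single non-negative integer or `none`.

Answer: 0

Derivation:
s_0={q,r}: G(!p)=False !p=True p=False
s_1={q,r,s}: G(!p)=False !p=True p=False
s_2={q,r,s}: G(!p)=False !p=True p=False
s_3={p,q,s}: G(!p)=False !p=False p=True
s_4={s}: G(!p)=False !p=True p=False
s_5={p,s}: G(!p)=False !p=False p=True
G(G(!p)) holds globally = False
First violation at position 0.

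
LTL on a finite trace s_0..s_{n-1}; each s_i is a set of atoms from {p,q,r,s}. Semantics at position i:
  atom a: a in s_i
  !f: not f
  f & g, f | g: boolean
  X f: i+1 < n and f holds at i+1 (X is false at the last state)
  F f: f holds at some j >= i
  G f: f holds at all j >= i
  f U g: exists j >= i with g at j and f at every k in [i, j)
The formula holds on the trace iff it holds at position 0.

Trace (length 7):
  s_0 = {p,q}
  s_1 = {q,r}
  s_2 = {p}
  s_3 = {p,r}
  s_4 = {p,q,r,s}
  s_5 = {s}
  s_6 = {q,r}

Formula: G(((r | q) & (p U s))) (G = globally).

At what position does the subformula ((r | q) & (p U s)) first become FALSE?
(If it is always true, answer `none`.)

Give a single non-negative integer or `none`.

s_0={p,q}: ((r | q) & (p U s))=False (r | q)=True r=False q=True (p U s)=False p=True s=False
s_1={q,r}: ((r | q) & (p U s))=False (r | q)=True r=True q=True (p U s)=False p=False s=False
s_2={p}: ((r | q) & (p U s))=False (r | q)=False r=False q=False (p U s)=True p=True s=False
s_3={p,r}: ((r | q) & (p U s))=True (r | q)=True r=True q=False (p U s)=True p=True s=False
s_4={p,q,r,s}: ((r | q) & (p U s))=True (r | q)=True r=True q=True (p U s)=True p=True s=True
s_5={s}: ((r | q) & (p U s))=False (r | q)=False r=False q=False (p U s)=True p=False s=True
s_6={q,r}: ((r | q) & (p U s))=False (r | q)=True r=True q=True (p U s)=False p=False s=False
G(((r | q) & (p U s))) holds globally = False
First violation at position 0.

Answer: 0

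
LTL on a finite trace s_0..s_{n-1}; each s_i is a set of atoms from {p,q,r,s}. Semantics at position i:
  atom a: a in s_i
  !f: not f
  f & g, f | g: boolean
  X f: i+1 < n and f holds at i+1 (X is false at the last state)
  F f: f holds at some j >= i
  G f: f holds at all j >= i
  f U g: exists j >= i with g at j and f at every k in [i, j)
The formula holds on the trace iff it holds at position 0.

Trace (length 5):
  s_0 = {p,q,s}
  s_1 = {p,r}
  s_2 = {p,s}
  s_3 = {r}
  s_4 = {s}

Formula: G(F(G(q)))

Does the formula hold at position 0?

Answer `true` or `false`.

Answer: false

Derivation:
s_0={p,q,s}: G(F(G(q)))=False F(G(q))=False G(q)=False q=True
s_1={p,r}: G(F(G(q)))=False F(G(q))=False G(q)=False q=False
s_2={p,s}: G(F(G(q)))=False F(G(q))=False G(q)=False q=False
s_3={r}: G(F(G(q)))=False F(G(q))=False G(q)=False q=False
s_4={s}: G(F(G(q)))=False F(G(q))=False G(q)=False q=False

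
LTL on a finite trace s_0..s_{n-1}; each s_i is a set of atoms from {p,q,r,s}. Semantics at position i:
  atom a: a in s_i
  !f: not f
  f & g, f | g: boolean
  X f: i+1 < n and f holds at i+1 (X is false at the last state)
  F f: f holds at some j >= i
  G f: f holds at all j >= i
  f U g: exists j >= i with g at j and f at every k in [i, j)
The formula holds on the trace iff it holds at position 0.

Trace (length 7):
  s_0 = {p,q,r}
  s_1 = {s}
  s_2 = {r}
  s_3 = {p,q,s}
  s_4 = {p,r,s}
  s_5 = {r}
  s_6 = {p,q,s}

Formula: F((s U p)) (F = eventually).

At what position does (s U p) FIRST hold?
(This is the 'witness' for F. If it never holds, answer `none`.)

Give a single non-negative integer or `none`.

s_0={p,q,r}: (s U p)=True s=False p=True
s_1={s}: (s U p)=False s=True p=False
s_2={r}: (s U p)=False s=False p=False
s_3={p,q,s}: (s U p)=True s=True p=True
s_4={p,r,s}: (s U p)=True s=True p=True
s_5={r}: (s U p)=False s=False p=False
s_6={p,q,s}: (s U p)=True s=True p=True
F((s U p)) holds; first witness at position 0.

Answer: 0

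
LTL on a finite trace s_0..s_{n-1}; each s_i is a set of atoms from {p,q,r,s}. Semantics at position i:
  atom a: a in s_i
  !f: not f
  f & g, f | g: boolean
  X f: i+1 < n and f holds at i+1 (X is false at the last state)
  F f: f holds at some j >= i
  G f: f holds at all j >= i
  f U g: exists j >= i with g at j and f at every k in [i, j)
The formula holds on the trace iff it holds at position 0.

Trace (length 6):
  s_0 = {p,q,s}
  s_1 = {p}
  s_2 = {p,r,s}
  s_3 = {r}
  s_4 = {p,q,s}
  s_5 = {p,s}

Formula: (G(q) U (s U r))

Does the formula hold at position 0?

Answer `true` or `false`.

s_0={p,q,s}: (G(q) U (s U r))=False G(q)=False q=True (s U r)=False s=True r=False
s_1={p}: (G(q) U (s U r))=False G(q)=False q=False (s U r)=False s=False r=False
s_2={p,r,s}: (G(q) U (s U r))=True G(q)=False q=False (s U r)=True s=True r=True
s_3={r}: (G(q) U (s U r))=True G(q)=False q=False (s U r)=True s=False r=True
s_4={p,q,s}: (G(q) U (s U r))=False G(q)=False q=True (s U r)=False s=True r=False
s_5={p,s}: (G(q) U (s U r))=False G(q)=False q=False (s U r)=False s=True r=False

Answer: false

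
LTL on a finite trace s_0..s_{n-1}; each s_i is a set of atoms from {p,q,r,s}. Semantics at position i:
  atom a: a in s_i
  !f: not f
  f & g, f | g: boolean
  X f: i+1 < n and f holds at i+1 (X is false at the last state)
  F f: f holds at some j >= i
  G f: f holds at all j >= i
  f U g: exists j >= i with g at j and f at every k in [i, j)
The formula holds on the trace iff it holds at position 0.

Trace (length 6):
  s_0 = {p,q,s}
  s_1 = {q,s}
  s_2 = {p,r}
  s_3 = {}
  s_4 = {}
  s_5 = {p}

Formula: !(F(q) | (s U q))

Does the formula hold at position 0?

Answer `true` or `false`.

Answer: false

Derivation:
s_0={p,q,s}: !(F(q) | (s U q))=False (F(q) | (s U q))=True F(q)=True q=True (s U q)=True s=True
s_1={q,s}: !(F(q) | (s U q))=False (F(q) | (s U q))=True F(q)=True q=True (s U q)=True s=True
s_2={p,r}: !(F(q) | (s U q))=True (F(q) | (s U q))=False F(q)=False q=False (s U q)=False s=False
s_3={}: !(F(q) | (s U q))=True (F(q) | (s U q))=False F(q)=False q=False (s U q)=False s=False
s_4={}: !(F(q) | (s U q))=True (F(q) | (s U q))=False F(q)=False q=False (s U q)=False s=False
s_5={p}: !(F(q) | (s U q))=True (F(q) | (s U q))=False F(q)=False q=False (s U q)=False s=False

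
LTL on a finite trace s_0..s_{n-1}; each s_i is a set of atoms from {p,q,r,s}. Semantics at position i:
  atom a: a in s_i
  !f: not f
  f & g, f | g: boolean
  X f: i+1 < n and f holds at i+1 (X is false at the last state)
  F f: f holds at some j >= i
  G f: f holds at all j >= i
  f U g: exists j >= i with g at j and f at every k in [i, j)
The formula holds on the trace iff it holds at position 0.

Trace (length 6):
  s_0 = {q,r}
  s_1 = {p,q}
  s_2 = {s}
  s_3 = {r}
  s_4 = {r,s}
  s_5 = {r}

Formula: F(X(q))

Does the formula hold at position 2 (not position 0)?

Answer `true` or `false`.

s_0={q,r}: F(X(q))=True X(q)=True q=True
s_1={p,q}: F(X(q))=False X(q)=False q=True
s_2={s}: F(X(q))=False X(q)=False q=False
s_3={r}: F(X(q))=False X(q)=False q=False
s_4={r,s}: F(X(q))=False X(q)=False q=False
s_5={r}: F(X(q))=False X(q)=False q=False
Evaluating at position 2: result = False

Answer: false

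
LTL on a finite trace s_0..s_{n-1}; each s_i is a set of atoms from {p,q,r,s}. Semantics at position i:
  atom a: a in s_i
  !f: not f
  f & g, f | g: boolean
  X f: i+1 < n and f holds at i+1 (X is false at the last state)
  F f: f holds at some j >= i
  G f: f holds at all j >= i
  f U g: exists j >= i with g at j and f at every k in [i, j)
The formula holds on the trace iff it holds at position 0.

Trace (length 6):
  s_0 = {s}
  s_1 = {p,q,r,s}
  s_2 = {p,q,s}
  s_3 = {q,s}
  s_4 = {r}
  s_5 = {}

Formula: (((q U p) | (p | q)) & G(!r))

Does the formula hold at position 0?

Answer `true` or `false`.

s_0={s}: (((q U p) | (p | q)) & G(!r))=False ((q U p) | (p | q))=False (q U p)=False q=False p=False (p | q)=False G(!r)=False !r=True r=False
s_1={p,q,r,s}: (((q U p) | (p | q)) & G(!r))=False ((q U p) | (p | q))=True (q U p)=True q=True p=True (p | q)=True G(!r)=False !r=False r=True
s_2={p,q,s}: (((q U p) | (p | q)) & G(!r))=False ((q U p) | (p | q))=True (q U p)=True q=True p=True (p | q)=True G(!r)=False !r=True r=False
s_3={q,s}: (((q U p) | (p | q)) & G(!r))=False ((q U p) | (p | q))=True (q U p)=False q=True p=False (p | q)=True G(!r)=False !r=True r=False
s_4={r}: (((q U p) | (p | q)) & G(!r))=False ((q U p) | (p | q))=False (q U p)=False q=False p=False (p | q)=False G(!r)=False !r=False r=True
s_5={}: (((q U p) | (p | q)) & G(!r))=False ((q U p) | (p | q))=False (q U p)=False q=False p=False (p | q)=False G(!r)=True !r=True r=False

Answer: false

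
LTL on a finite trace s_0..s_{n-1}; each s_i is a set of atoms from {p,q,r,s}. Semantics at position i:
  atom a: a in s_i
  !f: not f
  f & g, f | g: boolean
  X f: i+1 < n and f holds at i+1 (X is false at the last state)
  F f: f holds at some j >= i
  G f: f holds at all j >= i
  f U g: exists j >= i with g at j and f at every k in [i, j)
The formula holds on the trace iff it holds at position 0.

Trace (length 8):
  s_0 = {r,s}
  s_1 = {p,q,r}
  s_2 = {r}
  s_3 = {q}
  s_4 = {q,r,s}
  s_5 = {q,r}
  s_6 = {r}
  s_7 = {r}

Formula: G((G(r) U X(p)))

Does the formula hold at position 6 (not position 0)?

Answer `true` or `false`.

Answer: false

Derivation:
s_0={r,s}: G((G(r) U X(p)))=False (G(r) U X(p))=True G(r)=False r=True X(p)=True p=False
s_1={p,q,r}: G((G(r) U X(p)))=False (G(r) U X(p))=False G(r)=False r=True X(p)=False p=True
s_2={r}: G((G(r) U X(p)))=False (G(r) U X(p))=False G(r)=False r=True X(p)=False p=False
s_3={q}: G((G(r) U X(p)))=False (G(r) U X(p))=False G(r)=False r=False X(p)=False p=False
s_4={q,r,s}: G((G(r) U X(p)))=False (G(r) U X(p))=False G(r)=True r=True X(p)=False p=False
s_5={q,r}: G((G(r) U X(p)))=False (G(r) U X(p))=False G(r)=True r=True X(p)=False p=False
s_6={r}: G((G(r) U X(p)))=False (G(r) U X(p))=False G(r)=True r=True X(p)=False p=False
s_7={r}: G((G(r) U X(p)))=False (G(r) U X(p))=False G(r)=True r=True X(p)=False p=False
Evaluating at position 6: result = False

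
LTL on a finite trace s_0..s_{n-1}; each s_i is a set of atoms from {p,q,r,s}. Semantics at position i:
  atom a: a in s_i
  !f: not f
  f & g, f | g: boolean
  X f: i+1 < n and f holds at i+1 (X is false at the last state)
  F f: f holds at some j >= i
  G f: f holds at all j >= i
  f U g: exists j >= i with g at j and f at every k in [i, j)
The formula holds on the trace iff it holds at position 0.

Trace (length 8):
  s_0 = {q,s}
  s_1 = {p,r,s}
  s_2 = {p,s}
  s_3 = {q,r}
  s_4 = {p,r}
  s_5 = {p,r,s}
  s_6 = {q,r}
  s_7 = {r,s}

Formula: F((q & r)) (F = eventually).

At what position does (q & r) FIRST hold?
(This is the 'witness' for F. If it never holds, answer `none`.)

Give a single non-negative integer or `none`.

s_0={q,s}: (q & r)=False q=True r=False
s_1={p,r,s}: (q & r)=False q=False r=True
s_2={p,s}: (q & r)=False q=False r=False
s_3={q,r}: (q & r)=True q=True r=True
s_4={p,r}: (q & r)=False q=False r=True
s_5={p,r,s}: (q & r)=False q=False r=True
s_6={q,r}: (q & r)=True q=True r=True
s_7={r,s}: (q & r)=False q=False r=True
F((q & r)) holds; first witness at position 3.

Answer: 3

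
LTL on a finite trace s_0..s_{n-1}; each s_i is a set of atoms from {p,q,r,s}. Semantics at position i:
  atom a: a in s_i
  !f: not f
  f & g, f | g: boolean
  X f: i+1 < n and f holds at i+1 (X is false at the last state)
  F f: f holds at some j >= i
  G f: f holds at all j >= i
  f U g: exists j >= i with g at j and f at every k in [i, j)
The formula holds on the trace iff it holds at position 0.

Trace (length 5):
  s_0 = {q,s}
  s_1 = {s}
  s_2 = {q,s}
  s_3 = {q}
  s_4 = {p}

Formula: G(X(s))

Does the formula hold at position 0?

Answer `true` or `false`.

s_0={q,s}: G(X(s))=False X(s)=True s=True
s_1={s}: G(X(s))=False X(s)=True s=True
s_2={q,s}: G(X(s))=False X(s)=False s=True
s_3={q}: G(X(s))=False X(s)=False s=False
s_4={p}: G(X(s))=False X(s)=False s=False

Answer: false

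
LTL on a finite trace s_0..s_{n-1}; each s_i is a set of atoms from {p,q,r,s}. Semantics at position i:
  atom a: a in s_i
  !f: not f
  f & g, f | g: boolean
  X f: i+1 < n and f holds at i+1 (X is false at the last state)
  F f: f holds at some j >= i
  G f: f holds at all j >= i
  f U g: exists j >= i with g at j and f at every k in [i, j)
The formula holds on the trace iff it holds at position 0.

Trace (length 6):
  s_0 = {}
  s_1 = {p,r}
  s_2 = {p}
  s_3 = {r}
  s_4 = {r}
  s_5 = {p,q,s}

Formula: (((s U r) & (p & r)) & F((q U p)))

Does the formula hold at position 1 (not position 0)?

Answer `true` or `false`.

s_0={}: (((s U r) & (p & r)) & F((q U p)))=False ((s U r) & (p & r))=False (s U r)=False s=False r=False (p & r)=False p=False F((q U p))=True (q U p)=False q=False
s_1={p,r}: (((s U r) & (p & r)) & F((q U p)))=True ((s U r) & (p & r))=True (s U r)=True s=False r=True (p & r)=True p=True F((q U p))=True (q U p)=True q=False
s_2={p}: (((s U r) & (p & r)) & F((q U p)))=False ((s U r) & (p & r))=False (s U r)=False s=False r=False (p & r)=False p=True F((q U p))=True (q U p)=True q=False
s_3={r}: (((s U r) & (p & r)) & F((q U p)))=False ((s U r) & (p & r))=False (s U r)=True s=False r=True (p & r)=False p=False F((q U p))=True (q U p)=False q=False
s_4={r}: (((s U r) & (p & r)) & F((q U p)))=False ((s U r) & (p & r))=False (s U r)=True s=False r=True (p & r)=False p=False F((q U p))=True (q U p)=False q=False
s_5={p,q,s}: (((s U r) & (p & r)) & F((q U p)))=False ((s U r) & (p & r))=False (s U r)=False s=True r=False (p & r)=False p=True F((q U p))=True (q U p)=True q=True
Evaluating at position 1: result = True

Answer: true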